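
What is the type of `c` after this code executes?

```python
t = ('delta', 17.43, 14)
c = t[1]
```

Index 1 of tuple is 17.43 which is float

float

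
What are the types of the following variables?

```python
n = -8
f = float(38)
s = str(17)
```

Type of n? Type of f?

n is int; f is float

int, float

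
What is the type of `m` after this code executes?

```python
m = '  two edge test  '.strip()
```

str.strip() returns str

str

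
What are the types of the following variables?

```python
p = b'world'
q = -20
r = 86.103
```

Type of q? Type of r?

q is int; r is float

int, float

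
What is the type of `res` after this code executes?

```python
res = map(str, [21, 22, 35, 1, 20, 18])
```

map() returns a map iterator object

map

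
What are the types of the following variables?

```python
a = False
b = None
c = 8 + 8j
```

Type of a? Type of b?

a is bool; b is NoneType

bool, NoneType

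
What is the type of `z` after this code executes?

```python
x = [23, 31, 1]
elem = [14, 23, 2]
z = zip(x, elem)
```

zip() returns a zip iterator object

zip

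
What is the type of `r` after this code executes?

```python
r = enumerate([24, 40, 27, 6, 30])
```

enumerate() returns an enumerate iterator object

enumerate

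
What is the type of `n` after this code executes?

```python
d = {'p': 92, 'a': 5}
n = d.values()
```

.values() returns a dict_values view object

dict_values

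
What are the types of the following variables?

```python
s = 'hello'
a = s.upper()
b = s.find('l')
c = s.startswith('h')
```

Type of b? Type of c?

str.find() returns int; str.startswith() returns bool

int, bool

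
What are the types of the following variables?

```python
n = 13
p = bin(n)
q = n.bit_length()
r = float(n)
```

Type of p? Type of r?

bin() returns str; float() returns float

str, float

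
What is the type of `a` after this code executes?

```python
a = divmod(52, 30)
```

divmod() returns a tuple (quotient, remainder)

tuple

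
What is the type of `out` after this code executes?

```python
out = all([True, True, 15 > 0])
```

all() returns bool

bool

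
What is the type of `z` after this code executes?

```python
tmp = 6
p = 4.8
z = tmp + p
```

int + float returns float (6 + 4.8 = 10.8)

float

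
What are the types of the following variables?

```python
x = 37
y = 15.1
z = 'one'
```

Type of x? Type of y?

x is int; y is float

int, float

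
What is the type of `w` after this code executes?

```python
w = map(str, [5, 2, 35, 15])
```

map() returns a map iterator object

map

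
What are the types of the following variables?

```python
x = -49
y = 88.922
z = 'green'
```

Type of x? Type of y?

x is int; y is float

int, float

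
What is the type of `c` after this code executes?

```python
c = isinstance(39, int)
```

isinstance() returns bool

bool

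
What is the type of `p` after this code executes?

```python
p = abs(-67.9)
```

abs() of float returns float

float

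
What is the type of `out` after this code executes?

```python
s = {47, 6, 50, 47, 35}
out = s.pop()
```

Popping from a set of ints returns int

int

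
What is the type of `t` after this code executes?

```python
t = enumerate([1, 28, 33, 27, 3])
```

enumerate() returns an enumerate iterator object

enumerate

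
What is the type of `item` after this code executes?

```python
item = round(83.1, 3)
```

round() with ndigits arg returns float

float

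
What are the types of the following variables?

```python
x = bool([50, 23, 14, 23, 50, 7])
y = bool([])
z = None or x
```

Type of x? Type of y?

bool() returns bool; bool() returns bool

bool, bool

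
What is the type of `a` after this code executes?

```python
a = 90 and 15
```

'and' returns the last value when all truthy (15, which is int)

int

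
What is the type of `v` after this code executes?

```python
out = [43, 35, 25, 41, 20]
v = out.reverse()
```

list.reverse() returns None

NoneType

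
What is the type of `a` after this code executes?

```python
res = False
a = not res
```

'not' always returns bool

bool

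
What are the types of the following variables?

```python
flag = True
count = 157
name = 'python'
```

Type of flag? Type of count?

flag is bool; count is int

bool, int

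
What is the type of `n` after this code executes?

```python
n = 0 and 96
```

'and' returns the first falsy value (0, which is int)

int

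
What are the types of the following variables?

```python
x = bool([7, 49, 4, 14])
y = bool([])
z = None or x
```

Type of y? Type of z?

bool() returns bool; None or <bool> returns the bool

bool, bool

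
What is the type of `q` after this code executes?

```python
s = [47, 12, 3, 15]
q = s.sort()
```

list.sort() returns None (sorts in place)

NoneType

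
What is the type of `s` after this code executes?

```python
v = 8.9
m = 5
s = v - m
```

float - int returns float (8.9 - 5 = 3.9)

float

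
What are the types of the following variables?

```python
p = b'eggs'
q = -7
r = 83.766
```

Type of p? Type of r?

p is bytes; r is float

bytes, float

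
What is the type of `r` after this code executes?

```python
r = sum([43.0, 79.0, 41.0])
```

sum() of floats returns float

float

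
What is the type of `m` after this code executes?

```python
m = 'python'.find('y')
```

str.find() returns int (index, or -1)

int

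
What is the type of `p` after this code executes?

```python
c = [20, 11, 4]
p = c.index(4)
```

list.index() returns int

int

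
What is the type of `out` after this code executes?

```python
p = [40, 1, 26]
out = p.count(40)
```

list.count() returns int

int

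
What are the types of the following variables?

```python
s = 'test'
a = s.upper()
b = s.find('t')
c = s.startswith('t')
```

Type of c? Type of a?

str.startswith() returns bool; str.upper() returns str

bool, str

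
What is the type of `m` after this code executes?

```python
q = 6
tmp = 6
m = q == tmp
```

Equality comparison returns bool

bool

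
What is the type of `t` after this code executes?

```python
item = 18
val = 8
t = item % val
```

int % int returns int (18 % 8 = 2)

int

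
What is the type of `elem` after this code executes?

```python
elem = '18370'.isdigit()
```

str.isdigit() returns bool

bool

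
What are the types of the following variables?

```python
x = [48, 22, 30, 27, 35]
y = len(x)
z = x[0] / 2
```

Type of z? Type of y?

int / int returns float; len() returns int

float, int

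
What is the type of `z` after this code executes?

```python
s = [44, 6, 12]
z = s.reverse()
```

list.reverse() returns None

NoneType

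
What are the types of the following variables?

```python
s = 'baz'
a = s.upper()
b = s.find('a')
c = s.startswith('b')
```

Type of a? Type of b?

str.upper() returns str; str.find() returns int

str, int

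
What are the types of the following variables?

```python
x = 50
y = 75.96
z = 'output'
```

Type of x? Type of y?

x is int; y is float

int, float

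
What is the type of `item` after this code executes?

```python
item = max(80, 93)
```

max() of ints returns int

int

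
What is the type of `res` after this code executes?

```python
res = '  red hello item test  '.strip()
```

str.strip() returns str

str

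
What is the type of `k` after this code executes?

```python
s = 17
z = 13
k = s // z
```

int // int returns int (17 // 13 = 1)

int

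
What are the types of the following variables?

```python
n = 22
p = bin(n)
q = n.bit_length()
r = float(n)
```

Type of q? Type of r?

int.bit_length() returns int; float() returns float

int, float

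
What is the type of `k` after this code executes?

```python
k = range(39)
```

range() returns a range object

range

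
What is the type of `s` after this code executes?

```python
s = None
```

None has type NoneType

NoneType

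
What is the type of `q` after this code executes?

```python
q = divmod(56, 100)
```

divmod() returns a tuple (quotient, remainder)

tuple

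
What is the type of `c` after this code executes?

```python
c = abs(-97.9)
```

abs() of float returns float

float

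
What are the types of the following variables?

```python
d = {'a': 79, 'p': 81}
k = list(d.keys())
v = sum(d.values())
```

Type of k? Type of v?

list(...) returns list; sum of int values returns int

list, int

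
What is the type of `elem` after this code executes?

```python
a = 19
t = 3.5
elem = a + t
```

int + float returns float (19 + 3.5 = 22.5)

float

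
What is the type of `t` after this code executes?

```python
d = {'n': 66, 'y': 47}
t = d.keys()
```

.keys() returns a dict_keys view object

dict_keys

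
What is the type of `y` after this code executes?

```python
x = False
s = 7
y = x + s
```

bool + int returns int (False is 0, so 0 + 7 = 7)

int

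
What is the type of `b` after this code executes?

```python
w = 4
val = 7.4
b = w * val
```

int * float returns float (4 * 7.4 = 29.6)

float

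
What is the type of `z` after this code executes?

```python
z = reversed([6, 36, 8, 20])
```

reversed() on a list returns a list_reverseiterator

list_reverseiterator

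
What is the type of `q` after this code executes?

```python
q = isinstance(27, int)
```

isinstance() returns bool

bool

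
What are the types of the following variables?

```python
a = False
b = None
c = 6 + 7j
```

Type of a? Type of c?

a is bool; c is complex

bool, complex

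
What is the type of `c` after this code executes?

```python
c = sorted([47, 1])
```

sorted() always returns list

list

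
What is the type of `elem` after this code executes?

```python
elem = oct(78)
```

oct() returns str representation

str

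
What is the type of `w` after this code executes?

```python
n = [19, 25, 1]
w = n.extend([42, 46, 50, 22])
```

list.extend() returns None

NoneType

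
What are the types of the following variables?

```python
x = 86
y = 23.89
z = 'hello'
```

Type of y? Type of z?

y is float; z is str

float, str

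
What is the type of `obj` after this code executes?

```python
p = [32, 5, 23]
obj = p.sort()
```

list.sort() returns None (sorts in place)

NoneType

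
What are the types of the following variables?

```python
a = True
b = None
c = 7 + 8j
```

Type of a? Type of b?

a is bool; b is NoneType

bool, NoneType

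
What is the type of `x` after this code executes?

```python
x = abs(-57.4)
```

abs() of float returns float

float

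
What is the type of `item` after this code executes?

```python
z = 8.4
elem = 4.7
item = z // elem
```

float // float returns float (floor division preserves float type)

float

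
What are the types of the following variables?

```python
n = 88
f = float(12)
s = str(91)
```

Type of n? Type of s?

n is int; s is str

int, str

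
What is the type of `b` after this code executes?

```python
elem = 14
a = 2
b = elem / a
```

int / int always returns float in Python 3 (14 / 2 = 7)

float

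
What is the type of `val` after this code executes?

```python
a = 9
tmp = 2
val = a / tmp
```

int / int always returns float in Python 3 (9 / 2 = 4.5)

float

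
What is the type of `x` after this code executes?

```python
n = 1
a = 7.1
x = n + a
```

int + float returns float (1 + 7.1 = 8.1)

float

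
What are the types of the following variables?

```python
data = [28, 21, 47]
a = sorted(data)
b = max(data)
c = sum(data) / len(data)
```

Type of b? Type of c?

max of ints returns int; int / int returns float

int, float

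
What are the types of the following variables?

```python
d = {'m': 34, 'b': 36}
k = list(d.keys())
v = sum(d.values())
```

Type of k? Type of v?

list(...) returns list; sum of int values returns int

list, int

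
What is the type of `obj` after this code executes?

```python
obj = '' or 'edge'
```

'or' returns first truthy value ('edge', which is str)

str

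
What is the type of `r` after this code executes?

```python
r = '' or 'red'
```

'or' returns first truthy value ('red', which is str)

str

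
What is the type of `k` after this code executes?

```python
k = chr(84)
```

chr() returns str (single character)

str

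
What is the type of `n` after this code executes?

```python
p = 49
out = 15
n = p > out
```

Comparison operators return bool

bool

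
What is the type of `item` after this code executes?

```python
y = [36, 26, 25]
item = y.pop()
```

list.pop() returns the popped element (int here)

int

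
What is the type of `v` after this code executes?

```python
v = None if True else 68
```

Ternary: condition is True, if branch (None) taken → NoneType

NoneType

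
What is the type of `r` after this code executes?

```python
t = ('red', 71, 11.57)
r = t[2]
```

Index 2 of tuple is 11.57 which is float

float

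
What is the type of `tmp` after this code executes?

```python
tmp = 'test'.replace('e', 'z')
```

str.replace() returns str

str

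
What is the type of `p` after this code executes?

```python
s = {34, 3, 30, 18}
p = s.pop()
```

Popping from a set of ints returns int

int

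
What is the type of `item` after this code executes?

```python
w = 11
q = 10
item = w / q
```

int / int always returns float in Python 3 (11 / 10 = 1.1)

float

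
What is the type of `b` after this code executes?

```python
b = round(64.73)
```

round() with no ndigits arg returns int

int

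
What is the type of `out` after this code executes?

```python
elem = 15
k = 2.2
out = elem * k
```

int * float returns float (15 * 2.2 = 33.0)

float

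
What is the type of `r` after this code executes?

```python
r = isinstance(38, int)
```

isinstance() returns bool

bool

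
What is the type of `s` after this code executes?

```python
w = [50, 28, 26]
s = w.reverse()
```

list.reverse() returns None

NoneType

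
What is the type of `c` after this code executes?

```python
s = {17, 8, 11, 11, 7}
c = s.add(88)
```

set.add() returns None (mutates in place)

NoneType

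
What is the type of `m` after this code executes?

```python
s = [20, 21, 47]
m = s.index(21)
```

list.index() returns int

int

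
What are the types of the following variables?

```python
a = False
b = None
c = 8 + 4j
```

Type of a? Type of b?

a is bool; b is NoneType

bool, NoneType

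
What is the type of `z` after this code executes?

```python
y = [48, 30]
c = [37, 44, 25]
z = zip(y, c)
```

zip() returns a zip iterator object

zip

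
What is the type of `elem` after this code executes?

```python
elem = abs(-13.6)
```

abs() of float returns float

float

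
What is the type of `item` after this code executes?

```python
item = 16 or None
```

'or' returns first truthy value (16, int)

int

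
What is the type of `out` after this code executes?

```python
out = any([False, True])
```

any() returns bool

bool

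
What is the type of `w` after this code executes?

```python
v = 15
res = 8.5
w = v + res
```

int + float returns float (15 + 8.5 = 23.5)

float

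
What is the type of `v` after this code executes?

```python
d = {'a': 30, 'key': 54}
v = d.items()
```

dict.items() returns a dict_items view

dict_items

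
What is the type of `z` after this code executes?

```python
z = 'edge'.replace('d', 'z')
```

str.replace() returns str

str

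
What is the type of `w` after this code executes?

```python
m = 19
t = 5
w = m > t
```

Comparison operators return bool

bool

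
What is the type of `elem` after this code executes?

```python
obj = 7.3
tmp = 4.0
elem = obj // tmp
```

float // float returns float (floor division preserves float type)

float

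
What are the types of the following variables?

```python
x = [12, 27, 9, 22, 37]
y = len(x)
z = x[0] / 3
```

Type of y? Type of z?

len() returns int; int / int returns float

int, float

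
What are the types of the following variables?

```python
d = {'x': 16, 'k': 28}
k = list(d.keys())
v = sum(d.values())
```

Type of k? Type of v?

list(...) returns list; sum of int values returns int

list, int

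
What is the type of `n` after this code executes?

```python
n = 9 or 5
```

'or' returns the first truthy value (9, which is int)

int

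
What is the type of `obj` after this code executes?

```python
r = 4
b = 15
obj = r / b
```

int / int always returns float in Python 3 (4 / 15 = 0.266667)

float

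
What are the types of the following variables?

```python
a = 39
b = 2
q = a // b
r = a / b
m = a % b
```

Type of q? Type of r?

int // int returns int; int / int returns float

int, float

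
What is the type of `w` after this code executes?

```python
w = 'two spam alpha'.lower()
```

str.lower() returns str

str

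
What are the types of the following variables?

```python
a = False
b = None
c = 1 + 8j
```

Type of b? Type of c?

b is NoneType; c is complex

NoneType, complex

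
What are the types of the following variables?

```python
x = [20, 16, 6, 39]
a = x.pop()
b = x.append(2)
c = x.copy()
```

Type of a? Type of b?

list.pop() returns the element (int); list.append() returns None

int, NoneType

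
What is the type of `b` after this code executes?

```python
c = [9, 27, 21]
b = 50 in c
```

'in' operator returns bool

bool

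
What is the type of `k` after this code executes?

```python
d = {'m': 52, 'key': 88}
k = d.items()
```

dict.items() returns a dict_items view

dict_items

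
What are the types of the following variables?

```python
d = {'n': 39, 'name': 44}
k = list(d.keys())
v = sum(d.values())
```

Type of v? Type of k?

sum of int values returns int; list(...) returns list

int, list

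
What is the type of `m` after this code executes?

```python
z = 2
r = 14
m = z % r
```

int % int returns int (2 % 14 = 2)

int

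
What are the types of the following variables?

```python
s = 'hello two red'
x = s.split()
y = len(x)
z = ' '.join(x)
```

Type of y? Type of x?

len() returns int; str.split() returns list

int, list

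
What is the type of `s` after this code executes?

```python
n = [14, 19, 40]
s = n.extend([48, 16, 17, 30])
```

list.extend() returns None

NoneType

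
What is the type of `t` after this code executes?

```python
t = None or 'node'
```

'or' with None returns the other value ('node', str)

str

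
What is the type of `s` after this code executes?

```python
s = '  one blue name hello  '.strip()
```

str.strip() returns str

str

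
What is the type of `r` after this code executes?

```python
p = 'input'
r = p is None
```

'is' comparison returns bool

bool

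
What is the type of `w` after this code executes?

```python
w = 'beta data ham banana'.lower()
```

str.lower() returns str

str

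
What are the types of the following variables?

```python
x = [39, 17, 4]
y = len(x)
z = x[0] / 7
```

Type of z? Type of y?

int / int returns float; len() returns int

float, int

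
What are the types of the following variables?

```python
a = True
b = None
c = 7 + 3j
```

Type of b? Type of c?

b is NoneType; c is complex

NoneType, complex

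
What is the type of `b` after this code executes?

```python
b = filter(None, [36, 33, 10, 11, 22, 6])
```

filter() returns a filter iterator object

filter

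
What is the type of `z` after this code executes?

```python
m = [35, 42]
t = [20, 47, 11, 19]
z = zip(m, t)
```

zip() returns a zip iterator object

zip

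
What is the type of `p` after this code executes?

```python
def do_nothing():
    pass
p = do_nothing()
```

A function with no return statement returns None

NoneType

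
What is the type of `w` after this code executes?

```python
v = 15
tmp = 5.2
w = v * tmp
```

int * float returns float (15 * 5.2 = 78.0)

float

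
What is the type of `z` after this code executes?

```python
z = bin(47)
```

bin() returns str representation

str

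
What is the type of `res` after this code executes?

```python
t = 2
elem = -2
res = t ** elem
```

int ** negative int returns float

float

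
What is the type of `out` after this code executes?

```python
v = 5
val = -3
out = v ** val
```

int ** negative int returns float

float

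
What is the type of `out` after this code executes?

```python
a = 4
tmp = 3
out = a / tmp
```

int / int always returns float in Python 3 (4 / 3 = 1.33333)

float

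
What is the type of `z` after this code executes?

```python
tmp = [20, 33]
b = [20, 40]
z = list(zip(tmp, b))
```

list(zip(...)) returns a list of tuples

list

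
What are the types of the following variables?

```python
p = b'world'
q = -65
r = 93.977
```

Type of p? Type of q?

p is bytes; q is int

bytes, int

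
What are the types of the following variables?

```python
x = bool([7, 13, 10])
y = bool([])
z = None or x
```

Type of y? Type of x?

bool() returns bool; bool() returns bool

bool, bool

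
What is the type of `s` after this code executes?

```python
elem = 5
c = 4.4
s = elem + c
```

int + float returns float (5 + 4.4 = 9.4)

float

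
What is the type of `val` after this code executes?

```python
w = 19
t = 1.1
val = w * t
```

int * float returns float (19 * 1.1 = 20.9)

float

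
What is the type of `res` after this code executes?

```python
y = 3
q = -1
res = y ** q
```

int ** negative int returns float

float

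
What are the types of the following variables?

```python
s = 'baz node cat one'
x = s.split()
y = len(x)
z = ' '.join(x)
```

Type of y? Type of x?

len() returns int; str.split() returns list

int, list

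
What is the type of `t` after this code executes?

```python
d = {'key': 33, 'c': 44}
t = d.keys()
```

.keys() returns a dict_keys view object

dict_keys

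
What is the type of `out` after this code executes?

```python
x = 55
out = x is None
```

'is' comparison returns bool

bool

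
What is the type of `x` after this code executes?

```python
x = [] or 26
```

'or' returns first truthy value (26, which is int)

int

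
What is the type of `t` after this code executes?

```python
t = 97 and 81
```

'and' returns the last value when all truthy (81, which is int)

int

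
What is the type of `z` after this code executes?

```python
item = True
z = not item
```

'not' always returns bool

bool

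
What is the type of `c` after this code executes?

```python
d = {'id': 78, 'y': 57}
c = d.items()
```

dict.items() returns a dict_items view

dict_items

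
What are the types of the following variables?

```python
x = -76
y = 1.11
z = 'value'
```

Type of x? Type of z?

x is int; z is str

int, str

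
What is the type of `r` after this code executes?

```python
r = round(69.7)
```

round() with no ndigits arg returns int

int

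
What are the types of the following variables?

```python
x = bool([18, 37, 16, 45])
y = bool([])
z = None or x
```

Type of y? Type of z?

bool() returns bool; None or <bool> returns the bool

bool, bool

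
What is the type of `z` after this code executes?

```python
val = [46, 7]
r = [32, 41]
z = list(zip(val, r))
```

list(zip(...)) returns a list of tuples

list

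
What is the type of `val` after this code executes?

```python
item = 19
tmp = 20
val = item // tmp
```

int // int returns int (19 // 20 = 0)

int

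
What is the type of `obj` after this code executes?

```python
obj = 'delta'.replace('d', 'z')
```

str.replace() returns str

str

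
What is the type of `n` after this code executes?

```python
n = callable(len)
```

callable() returns bool

bool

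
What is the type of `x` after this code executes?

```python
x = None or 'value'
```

'or' with None returns the other value ('value', str)

str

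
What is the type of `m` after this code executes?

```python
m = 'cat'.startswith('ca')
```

str.startswith() returns bool

bool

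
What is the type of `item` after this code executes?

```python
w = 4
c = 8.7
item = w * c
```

int * float returns float (4 * 8.7 = 34.8)

float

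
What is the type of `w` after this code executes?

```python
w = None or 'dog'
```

'or' with None returns the other value ('dog', str)

str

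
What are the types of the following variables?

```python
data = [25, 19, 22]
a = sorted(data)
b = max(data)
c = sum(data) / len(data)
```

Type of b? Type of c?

max of ints returns int; int / int returns float

int, float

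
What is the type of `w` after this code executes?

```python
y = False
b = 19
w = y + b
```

bool + int returns int (False is 0, so 0 + 19 = 19)

int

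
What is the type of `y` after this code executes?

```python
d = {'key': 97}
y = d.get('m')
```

dict.get() returns None when key 'm' is not found and no default given

NoneType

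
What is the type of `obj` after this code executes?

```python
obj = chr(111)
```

chr() returns str (single character)

str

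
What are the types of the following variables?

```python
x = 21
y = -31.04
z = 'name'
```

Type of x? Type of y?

x is int; y is float

int, float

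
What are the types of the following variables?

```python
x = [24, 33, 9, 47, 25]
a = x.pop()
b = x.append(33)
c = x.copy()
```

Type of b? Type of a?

list.append() returns None; list.pop() returns the element (int)

NoneType, int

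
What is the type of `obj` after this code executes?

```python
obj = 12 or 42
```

'or' returns the first truthy value (12, which is int)

int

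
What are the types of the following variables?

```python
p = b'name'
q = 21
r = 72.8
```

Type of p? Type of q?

p is bytes; q is int

bytes, int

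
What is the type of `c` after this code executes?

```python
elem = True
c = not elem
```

'not' always returns bool

bool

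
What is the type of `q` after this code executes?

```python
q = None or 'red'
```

'or' with None returns the other value ('red', str)

str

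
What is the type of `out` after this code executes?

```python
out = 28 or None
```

'or' returns first truthy value (28, int)

int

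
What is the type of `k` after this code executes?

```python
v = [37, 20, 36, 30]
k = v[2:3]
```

Slicing a list always returns a list

list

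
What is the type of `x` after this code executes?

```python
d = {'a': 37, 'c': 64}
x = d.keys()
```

.keys() returns a dict_keys view object

dict_keys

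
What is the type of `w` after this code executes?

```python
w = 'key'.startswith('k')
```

str.startswith() returns bool

bool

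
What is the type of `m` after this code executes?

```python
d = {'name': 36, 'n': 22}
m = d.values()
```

.values() returns a dict_values view object

dict_values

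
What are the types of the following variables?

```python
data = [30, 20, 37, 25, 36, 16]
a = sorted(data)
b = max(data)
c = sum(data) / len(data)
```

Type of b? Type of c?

max of ints returns int; int / int returns float

int, float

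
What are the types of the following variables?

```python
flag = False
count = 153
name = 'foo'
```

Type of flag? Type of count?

flag is bool; count is int

bool, int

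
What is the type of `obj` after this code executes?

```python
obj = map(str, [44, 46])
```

map() returns a map iterator object

map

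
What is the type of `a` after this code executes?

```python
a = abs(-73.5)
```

abs() of float returns float

float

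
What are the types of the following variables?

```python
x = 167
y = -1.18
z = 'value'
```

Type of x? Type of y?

x is int; y is float

int, float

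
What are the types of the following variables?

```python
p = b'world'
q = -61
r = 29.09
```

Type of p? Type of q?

p is bytes; q is int

bytes, int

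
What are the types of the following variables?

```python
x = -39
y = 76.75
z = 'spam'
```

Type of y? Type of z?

y is float; z is str

float, str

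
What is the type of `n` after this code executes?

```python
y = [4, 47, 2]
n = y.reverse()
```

list.reverse() returns None

NoneType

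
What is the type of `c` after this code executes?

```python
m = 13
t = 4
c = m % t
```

int % int returns int (13 % 4 = 1)

int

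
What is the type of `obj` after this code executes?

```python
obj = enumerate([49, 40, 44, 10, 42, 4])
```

enumerate() returns an enumerate iterator object

enumerate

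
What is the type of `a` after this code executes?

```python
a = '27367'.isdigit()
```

str.isdigit() returns bool

bool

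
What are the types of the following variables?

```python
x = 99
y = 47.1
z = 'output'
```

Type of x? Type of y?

x is int; y is float

int, float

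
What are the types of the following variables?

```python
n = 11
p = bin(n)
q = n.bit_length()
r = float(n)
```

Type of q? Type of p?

int.bit_length() returns int; bin() returns str

int, str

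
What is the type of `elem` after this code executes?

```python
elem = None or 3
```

'or' with None returns the other value (3, int)

int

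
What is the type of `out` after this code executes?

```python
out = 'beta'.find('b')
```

str.find() returns int (index, or -1)

int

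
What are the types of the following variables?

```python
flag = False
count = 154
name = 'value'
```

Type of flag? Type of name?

flag is bool; name is str

bool, str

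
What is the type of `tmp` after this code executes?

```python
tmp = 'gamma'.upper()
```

str.upper() returns str

str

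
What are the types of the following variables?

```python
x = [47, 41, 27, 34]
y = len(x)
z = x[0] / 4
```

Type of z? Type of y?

int / int returns float; len() returns int

float, int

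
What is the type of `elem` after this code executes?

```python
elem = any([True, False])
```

any() returns bool

bool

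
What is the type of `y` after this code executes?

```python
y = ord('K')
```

ord() returns int (Unicode code point)

int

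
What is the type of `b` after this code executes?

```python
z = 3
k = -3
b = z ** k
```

int ** negative int returns float

float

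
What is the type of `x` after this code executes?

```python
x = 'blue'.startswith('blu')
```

str.startswith() returns bool

bool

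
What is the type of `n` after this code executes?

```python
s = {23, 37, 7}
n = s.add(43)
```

set.add() returns None (mutates in place)

NoneType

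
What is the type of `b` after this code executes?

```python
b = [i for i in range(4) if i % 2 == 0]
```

A list comprehension [...] produces a list

list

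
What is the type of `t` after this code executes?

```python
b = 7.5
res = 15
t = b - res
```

float - int returns float (7.5 - 15 = -7.5)

float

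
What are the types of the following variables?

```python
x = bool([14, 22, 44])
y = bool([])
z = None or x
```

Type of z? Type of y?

None or <bool> returns the bool; bool() returns bool

bool, bool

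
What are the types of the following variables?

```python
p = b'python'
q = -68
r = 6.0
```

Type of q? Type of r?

q is int; r is float

int, float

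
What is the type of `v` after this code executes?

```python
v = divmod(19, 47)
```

divmod() returns a tuple (quotient, remainder)

tuple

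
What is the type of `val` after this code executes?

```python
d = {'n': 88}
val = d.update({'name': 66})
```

dict.update() returns None

NoneType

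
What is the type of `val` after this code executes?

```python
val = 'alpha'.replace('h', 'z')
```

str.replace() returns str

str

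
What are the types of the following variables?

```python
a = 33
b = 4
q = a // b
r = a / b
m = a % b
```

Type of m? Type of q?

int % int returns int; int // int returns int

int, int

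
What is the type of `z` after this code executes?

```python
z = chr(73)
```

chr() returns str (single character)

str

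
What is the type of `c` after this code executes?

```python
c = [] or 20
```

'or' returns first truthy value (20, which is int)

int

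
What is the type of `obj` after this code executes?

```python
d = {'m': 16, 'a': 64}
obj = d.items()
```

dict.items() returns a dict_items view

dict_items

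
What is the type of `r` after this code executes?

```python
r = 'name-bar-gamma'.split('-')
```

str.split() returns list

list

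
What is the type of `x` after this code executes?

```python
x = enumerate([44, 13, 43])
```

enumerate() returns an enumerate iterator object

enumerate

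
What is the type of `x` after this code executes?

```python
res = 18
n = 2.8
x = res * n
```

int * float returns float (18 * 2.8 = 50.4)

float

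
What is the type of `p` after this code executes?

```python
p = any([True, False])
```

any() returns bool

bool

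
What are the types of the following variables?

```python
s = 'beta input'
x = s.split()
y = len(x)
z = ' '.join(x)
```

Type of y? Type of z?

len() returns int; str.join() returns str

int, str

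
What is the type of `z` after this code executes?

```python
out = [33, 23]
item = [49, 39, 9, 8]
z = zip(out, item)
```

zip() returns a zip iterator object

zip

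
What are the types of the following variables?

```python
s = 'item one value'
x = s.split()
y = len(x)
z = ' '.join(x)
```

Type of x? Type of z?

str.split() returns list; str.join() returns str

list, str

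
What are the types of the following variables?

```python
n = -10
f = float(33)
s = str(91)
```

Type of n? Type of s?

n is int; s is str

int, str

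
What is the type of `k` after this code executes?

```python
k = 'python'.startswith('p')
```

str.startswith() returns bool

bool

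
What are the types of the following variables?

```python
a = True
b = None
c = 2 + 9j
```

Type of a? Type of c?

a is bool; c is complex

bool, complex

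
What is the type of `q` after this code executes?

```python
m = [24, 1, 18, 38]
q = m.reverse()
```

list.reverse() returns None

NoneType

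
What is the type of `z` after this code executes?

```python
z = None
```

None has type NoneType

NoneType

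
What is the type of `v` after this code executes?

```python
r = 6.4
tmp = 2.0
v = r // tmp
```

float // float returns float (floor division preserves float type)

float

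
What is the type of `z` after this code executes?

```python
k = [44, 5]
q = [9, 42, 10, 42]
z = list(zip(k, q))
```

list(zip(...)) returns a list of tuples

list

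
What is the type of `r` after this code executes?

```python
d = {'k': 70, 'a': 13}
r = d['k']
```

Accessing dict[str, int] with key 'k' returns int value 70

int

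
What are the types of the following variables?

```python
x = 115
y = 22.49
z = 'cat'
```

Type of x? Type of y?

x is int; y is float

int, float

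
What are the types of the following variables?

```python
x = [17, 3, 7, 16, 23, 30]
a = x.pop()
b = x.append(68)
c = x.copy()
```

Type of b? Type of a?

list.append() returns None; list.pop() returns the element (int)

NoneType, int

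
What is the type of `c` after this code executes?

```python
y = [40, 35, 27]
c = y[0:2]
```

Slicing a list always returns a list

list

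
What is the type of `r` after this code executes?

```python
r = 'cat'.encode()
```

str.encode() returns bytes

bytes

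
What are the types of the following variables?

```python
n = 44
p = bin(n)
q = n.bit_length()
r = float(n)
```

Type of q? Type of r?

int.bit_length() returns int; float() returns float

int, float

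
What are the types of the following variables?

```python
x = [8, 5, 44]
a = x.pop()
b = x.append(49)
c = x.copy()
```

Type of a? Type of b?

list.pop() returns the element (int); list.append() returns None

int, NoneType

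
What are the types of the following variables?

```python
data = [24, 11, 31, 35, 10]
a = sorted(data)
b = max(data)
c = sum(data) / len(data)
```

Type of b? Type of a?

max of ints returns int; sorted() returns list

int, list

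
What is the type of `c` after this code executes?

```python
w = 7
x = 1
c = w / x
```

int / int always returns float in Python 3 (7 / 1 = 7)

float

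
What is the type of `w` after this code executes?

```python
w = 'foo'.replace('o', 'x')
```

str.replace() returns str

str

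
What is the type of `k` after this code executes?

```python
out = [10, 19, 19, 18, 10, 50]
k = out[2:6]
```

Slicing a list always returns a list

list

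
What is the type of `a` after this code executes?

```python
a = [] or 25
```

'or' returns first truthy value (25, which is int)

int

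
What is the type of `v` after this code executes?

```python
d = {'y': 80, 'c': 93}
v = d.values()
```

.values() returns a dict_values view object

dict_values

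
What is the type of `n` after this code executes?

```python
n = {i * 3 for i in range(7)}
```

A set comprehension {expr for x in iterable} produces a set

set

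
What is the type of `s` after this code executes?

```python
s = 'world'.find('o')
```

str.find() returns int (index, or -1)

int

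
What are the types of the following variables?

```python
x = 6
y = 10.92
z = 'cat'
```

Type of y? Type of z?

y is float; z is str

float, str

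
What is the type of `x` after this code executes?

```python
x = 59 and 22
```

'and' returns the last value when all truthy (22, which is int)

int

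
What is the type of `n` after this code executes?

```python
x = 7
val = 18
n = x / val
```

int / int always returns float in Python 3 (7 / 18 = 0.388889)

float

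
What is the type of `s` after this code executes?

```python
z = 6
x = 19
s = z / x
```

int / int always returns float in Python 3 (6 / 19 = 0.315789)

float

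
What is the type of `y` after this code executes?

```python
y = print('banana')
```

print() returns None

NoneType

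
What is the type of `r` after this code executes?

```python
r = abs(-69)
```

abs() of int returns int

int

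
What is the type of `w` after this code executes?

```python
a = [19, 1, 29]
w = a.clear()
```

list.clear() returns None

NoneType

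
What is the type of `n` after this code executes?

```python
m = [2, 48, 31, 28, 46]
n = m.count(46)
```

list.count() returns int

int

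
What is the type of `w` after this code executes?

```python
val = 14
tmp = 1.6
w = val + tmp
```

int + float returns float (14 + 1.6 = 15.6)

float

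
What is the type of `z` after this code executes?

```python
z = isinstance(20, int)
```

isinstance() returns bool

bool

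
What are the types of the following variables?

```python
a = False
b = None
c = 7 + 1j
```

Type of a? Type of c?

a is bool; c is complex

bool, complex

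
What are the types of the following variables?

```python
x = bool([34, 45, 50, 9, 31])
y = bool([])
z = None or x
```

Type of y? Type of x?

bool() returns bool; bool() returns bool

bool, bool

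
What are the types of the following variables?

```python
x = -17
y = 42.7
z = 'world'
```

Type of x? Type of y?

x is int; y is float

int, float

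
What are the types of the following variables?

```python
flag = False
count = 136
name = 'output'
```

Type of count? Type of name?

count is int; name is str

int, str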